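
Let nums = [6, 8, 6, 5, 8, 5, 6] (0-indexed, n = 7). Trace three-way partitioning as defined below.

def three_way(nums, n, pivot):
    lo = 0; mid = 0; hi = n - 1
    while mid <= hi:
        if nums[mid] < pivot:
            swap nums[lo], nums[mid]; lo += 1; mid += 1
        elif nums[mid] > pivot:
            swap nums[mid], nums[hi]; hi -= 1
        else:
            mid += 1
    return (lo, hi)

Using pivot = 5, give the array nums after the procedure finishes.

[5, 5, 6, 8, 8, 6, 6]

pivot = 5; lo=0, mid=0, hi=6
nums[mid]=6>5: swap nums[0],nums[6]; hi=5 → [6, 8, 6, 5, 8, 5, 6]
nums[mid]=6>5: swap nums[0],nums[5]; hi=4 → [5, 8, 6, 5, 8, 6, 6]
nums[mid]=5=5: mid=1
nums[mid]=8>5: swap nums[1],nums[4]; hi=3 → [5, 8, 6, 5, 8, 6, 6]
nums[mid]=8>5: swap nums[1],nums[3]; hi=2 → [5, 5, 6, 8, 8, 6, 6]
nums[mid]=5=5: mid=2
nums[mid]=6>5: swap nums[2],nums[2]; hi=1 → [5, 5, 6, 8, 8, 6, 6]
end: lo=0, hi=1; nums = [5, 5, 6, 8, 8, 6, 6]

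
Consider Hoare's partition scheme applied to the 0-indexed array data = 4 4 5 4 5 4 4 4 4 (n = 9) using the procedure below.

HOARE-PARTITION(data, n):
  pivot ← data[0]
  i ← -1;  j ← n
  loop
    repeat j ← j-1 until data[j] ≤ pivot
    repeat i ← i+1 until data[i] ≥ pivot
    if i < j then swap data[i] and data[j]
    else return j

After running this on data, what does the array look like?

pivot = data[0] = 4; i = -1, j = 9
j→8 (data[8]=4≤4), i→0 (data[0]=4≥4); i<j, swap → 4 4 5 4 5 4 4 4 4
j→7 (data[7]=4≤4), i→1 (data[1]=4≥4); i<j, swap → 4 4 5 4 5 4 4 4 4
j→6 (data[6]=4≤4), i→2 (data[2]=5≥4); i<j, swap → 4 4 4 4 5 4 5 4 4
j→5 (data[5]=4≤4), i→3 (data[3]=4≥4); i<j, swap → 4 4 4 4 5 4 5 4 4
j→3, i→4; i≥j, return j=3. data = 4 4 4 4 5 4 5 4 4

4 4 4 4 5 4 5 4 4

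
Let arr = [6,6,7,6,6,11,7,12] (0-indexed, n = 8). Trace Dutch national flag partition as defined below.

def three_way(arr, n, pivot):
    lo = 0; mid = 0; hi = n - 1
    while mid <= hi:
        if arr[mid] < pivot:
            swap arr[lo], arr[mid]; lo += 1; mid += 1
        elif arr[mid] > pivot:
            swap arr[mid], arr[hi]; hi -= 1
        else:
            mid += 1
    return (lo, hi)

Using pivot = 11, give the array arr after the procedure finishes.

lo=0 mid=0 hi=7
6<11: swap(0,0), lo=1 mid=1 ⇒ [6,6,7,6,6,11,7,12]
6<11: swap(1,1), lo=2 mid=2 ⇒ [6,6,7,6,6,11,7,12]
7<11: swap(2,2), lo=3 mid=3 ⇒ [6,6,7,6,6,11,7,12]
6<11: swap(3,3), lo=4 mid=4 ⇒ [6,6,7,6,6,11,7,12]
6<11: swap(4,4), lo=5 mid=5 ⇒ [6,6,7,6,6,11,7,12]
11=11: mid=6
7<11: swap(5,6), lo=6 mid=7 ⇒ [6,6,7,6,6,7,11,12]
12>11: swap(7,7), hi=6 ⇒ [6,6,7,6,6,7,11,12]
done. lo=6 hi=6; arr=[6,6,7,6,6,7,11,12]

[6,6,7,6,6,7,11,12]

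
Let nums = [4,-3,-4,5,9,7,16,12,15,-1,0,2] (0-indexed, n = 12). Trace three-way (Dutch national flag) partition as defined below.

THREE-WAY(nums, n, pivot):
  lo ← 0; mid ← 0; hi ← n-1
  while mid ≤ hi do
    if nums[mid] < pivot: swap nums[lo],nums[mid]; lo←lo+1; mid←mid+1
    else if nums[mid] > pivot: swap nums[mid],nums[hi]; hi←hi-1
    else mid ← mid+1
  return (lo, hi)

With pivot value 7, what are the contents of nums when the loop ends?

[4,-3,-4,5,2,0,-1,7,15,12,16,9]

pivot = 7; lo=0, mid=0, hi=11
nums[mid]=4<7: swap nums[0],nums[0]; lo=1,mid=1 → [4,-3,-4,5,9,7,16,12,15,-1,0,2]
nums[mid]=-3<7: swap nums[1],nums[1]; lo=2,mid=2 → [4,-3,-4,5,9,7,16,12,15,-1,0,2]
nums[mid]=-4<7: swap nums[2],nums[2]; lo=3,mid=3 → [4,-3,-4,5,9,7,16,12,15,-1,0,2]
nums[mid]=5<7: swap nums[3],nums[3]; lo=4,mid=4 → [4,-3,-4,5,9,7,16,12,15,-1,0,2]
nums[mid]=9>7: swap nums[4],nums[11]; hi=10 → [4,-3,-4,5,2,7,16,12,15,-1,0,9]
nums[mid]=2<7: swap nums[4],nums[4]; lo=5,mid=5 → [4,-3,-4,5,2,7,16,12,15,-1,0,9]
nums[mid]=7=7: mid=6
nums[mid]=16>7: swap nums[6],nums[10]; hi=9 → [4,-3,-4,5,2,7,0,12,15,-1,16,9]
nums[mid]=0<7: swap nums[5],nums[6]; lo=6,mid=7 → [4,-3,-4,5,2,0,7,12,15,-1,16,9]
nums[mid]=12>7: swap nums[7],nums[9]; hi=8 → [4,-3,-4,5,2,0,7,-1,15,12,16,9]
nums[mid]=-1<7: swap nums[6],nums[7]; lo=7,mid=8 → [4,-3,-4,5,2,0,-1,7,15,12,16,9]
nums[mid]=15>7: swap nums[8],nums[8]; hi=7 → [4,-3,-4,5,2,0,-1,7,15,12,16,9]
end: lo=7, hi=7; nums = [4,-3,-4,5,2,0,-1,7,15,12,16,9]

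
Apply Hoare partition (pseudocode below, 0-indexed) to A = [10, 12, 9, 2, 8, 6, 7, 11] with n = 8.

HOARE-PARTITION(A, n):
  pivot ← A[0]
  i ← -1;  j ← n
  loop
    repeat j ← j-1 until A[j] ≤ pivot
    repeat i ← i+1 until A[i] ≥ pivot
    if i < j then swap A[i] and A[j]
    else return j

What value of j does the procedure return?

pivot = A[0] = 10; i = -1, j = 8
j→6 (A[6]=7≤10), i→0 (A[0]=10≥10); i<j, swap → [7, 12, 9, 2, 8, 6, 10, 11]
j→5 (A[5]=6≤10), i→1 (A[1]=12≥10); i<j, swap → [7, 6, 9, 2, 8, 12, 10, 11]
j→4, i→5; i≥j, return j=4. A = [7, 6, 9, 2, 8, 12, 10, 11]

4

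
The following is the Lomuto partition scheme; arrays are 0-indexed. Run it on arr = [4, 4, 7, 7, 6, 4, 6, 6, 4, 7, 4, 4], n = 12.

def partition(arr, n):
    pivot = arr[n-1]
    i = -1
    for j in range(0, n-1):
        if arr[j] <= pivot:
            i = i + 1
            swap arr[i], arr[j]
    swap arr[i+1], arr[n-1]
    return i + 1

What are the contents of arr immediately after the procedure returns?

[4, 4, 4, 4, 4, 4, 6, 6, 7, 7, 6, 7]

pivot = arr[11] = 4; i = -1
j=0: arr[0]=4 ≤ 4 → i=0, swap arr[0],arr[0] (no change) → [4, 4, 7, 7, 6, 4, 6, 6, 4, 7, 4, 4]
j=1: arr[1]=4 ≤ 4 → i=1, swap arr[1],arr[1] (no change) → [4, 4, 7, 7, 6, 4, 6, 6, 4, 7, 4, 4]
j=2: arr[2]=7 > 4 → no swap
j=3: arr[3]=7 > 4 → no swap
j=4: arr[4]=6 > 4 → no swap
j=5: arr[5]=4 ≤ 4 → i=2, swap arr[2],arr[5] → [4, 4, 4, 7, 6, 7, 6, 6, 4, 7, 4, 4]
j=6: arr[6]=6 > 4 → no swap
j=7: arr[7]=6 > 4 → no swap
j=8: arr[8]=4 ≤ 4 → i=3, swap arr[3],arr[8] → [4, 4, 4, 4, 6, 7, 6, 6, 7, 7, 4, 4]
j=9: arr[9]=7 > 4 → no swap
j=10: arr[10]=4 ≤ 4 → i=4, swap arr[4],arr[10] → [4, 4, 4, 4, 4, 7, 6, 6, 7, 7, 6, 4]
final swap arr[5],arr[11] → [4, 4, 4, 4, 4, 4, 6, 6, 7, 7, 6, 7]; return 5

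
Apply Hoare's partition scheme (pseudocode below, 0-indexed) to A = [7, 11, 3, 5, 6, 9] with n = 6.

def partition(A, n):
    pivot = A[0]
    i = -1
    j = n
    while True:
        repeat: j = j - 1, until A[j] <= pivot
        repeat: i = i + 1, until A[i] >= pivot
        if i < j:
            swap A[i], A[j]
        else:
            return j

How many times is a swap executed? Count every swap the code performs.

2

pivot=7
j stops at 4 (6), i stops at 0 (7); swap ⇒ [6, 11, 3, 5, 7, 9]
j stops at 3 (5), i stops at 1 (11); swap ⇒ [6, 5, 3, 11, 7, 9]
j stops at 2, i stops at 3; i≥j ⇒ return 2. A=[6, 5, 3, 11, 7, 9]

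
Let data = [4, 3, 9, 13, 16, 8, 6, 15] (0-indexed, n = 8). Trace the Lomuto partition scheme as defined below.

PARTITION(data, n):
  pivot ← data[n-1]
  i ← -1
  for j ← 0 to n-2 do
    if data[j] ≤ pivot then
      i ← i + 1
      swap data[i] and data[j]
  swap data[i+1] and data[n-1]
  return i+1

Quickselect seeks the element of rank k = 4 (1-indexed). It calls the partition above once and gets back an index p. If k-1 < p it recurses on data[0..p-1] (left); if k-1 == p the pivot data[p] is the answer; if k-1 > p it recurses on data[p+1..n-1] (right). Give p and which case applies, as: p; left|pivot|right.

6; left

pivot = data[7] = 15; i = -1
j=0: data[0]=4 ≤ 15 → i=0, swap data[0],data[0] (no change) → [4, 3, 9, 13, 16, 8, 6, 15]
j=1: data[1]=3 ≤ 15 → i=1, swap data[1],data[1] (no change) → [4, 3, 9, 13, 16, 8, 6, 15]
j=2: data[2]=9 ≤ 15 → i=2, swap data[2],data[2] (no change) → [4, 3, 9, 13, 16, 8, 6, 15]
j=3: data[3]=13 ≤ 15 → i=3, swap data[3],data[3] (no change) → [4, 3, 9, 13, 16, 8, 6, 15]
j=4: data[4]=16 > 15 → no swap
j=5: data[5]=8 ≤ 15 → i=4, swap data[4],data[5] → [4, 3, 9, 13, 8, 16, 6, 15]
j=6: data[6]=6 ≤ 15 → i=5, swap data[5],data[6] → [4, 3, 9, 13, 8, 6, 16, 15]
final swap data[6],data[7] → [4, 3, 9, 13, 8, 6, 15, 16]; return 6
p = 6; k-1 = 3 < 6 ⇒ left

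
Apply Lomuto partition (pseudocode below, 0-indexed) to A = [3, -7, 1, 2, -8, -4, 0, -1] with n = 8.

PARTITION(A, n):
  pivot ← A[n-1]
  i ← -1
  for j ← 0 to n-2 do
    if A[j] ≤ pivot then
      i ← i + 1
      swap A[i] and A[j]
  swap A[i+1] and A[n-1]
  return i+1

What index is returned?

3

pivot = A[7] = -1; i = -1
j=0: A[0]=3 > -1 → no swap
j=1: A[1]=-7 ≤ -1 → i=0, swap A[0],A[1] → [-7, 3, 1, 2, -8, -4, 0, -1]
j=2: A[2]=1 > -1 → no swap
j=3: A[3]=2 > -1 → no swap
j=4: A[4]=-8 ≤ -1 → i=1, swap A[1],A[4] → [-7, -8, 1, 2, 3, -4, 0, -1]
j=5: A[5]=-4 ≤ -1 → i=2, swap A[2],A[5] → [-7, -8, -4, 2, 3, 1, 0, -1]
j=6: A[6]=0 > -1 → no swap
final swap A[3],A[7] → [-7, -8, -4, -1, 3, 1, 0, 2]; return 3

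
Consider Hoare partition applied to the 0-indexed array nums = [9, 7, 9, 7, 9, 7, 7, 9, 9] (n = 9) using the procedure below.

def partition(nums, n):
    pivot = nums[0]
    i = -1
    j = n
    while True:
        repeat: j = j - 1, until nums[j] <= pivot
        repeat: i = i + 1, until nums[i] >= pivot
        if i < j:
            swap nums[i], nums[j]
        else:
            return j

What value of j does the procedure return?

5

pivot=9
j stops at 8 (9), i stops at 0 (9); swap ⇒ [9, 7, 9, 7, 9, 7, 7, 9, 9]
j stops at 7 (9), i stops at 2 (9); swap ⇒ [9, 7, 9, 7, 9, 7, 7, 9, 9]
j stops at 6 (7), i stops at 4 (9); swap ⇒ [9, 7, 9, 7, 7, 7, 9, 9, 9]
j stops at 5, i stops at 6; i≥j ⇒ return 5. nums=[9, 7, 9, 7, 7, 7, 9, 9, 9]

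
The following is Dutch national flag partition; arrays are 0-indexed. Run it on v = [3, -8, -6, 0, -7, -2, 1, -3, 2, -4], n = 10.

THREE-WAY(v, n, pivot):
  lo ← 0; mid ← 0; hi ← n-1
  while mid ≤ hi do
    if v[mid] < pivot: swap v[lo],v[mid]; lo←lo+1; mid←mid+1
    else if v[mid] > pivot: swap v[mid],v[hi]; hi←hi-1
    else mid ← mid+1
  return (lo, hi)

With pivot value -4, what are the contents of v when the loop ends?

[-8, -6, -7, -4, -2, 1, -3, 2, 0, 3]

pivot = -4; lo=0, mid=0, hi=9
v[mid]=3>-4: swap v[0],v[9]; hi=8 → [-4, -8, -6, 0, -7, -2, 1, -3, 2, 3]
v[mid]=-4=-4: mid=1
v[mid]=-8<-4: swap v[0],v[1]; lo=1,mid=2 → [-8, -4, -6, 0, -7, -2, 1, -3, 2, 3]
v[mid]=-6<-4: swap v[1],v[2]; lo=2,mid=3 → [-8, -6, -4, 0, -7, -2, 1, -3, 2, 3]
v[mid]=0>-4: swap v[3],v[8]; hi=7 → [-8, -6, -4, 2, -7, -2, 1, -3, 0, 3]
v[mid]=2>-4: swap v[3],v[7]; hi=6 → [-8, -6, -4, -3, -7, -2, 1, 2, 0, 3]
v[mid]=-3>-4: swap v[3],v[6]; hi=5 → [-8, -6, -4, 1, -7, -2, -3, 2, 0, 3]
v[mid]=1>-4: swap v[3],v[5]; hi=4 → [-8, -6, -4, -2, -7, 1, -3, 2, 0, 3]
v[mid]=-2>-4: swap v[3],v[4]; hi=3 → [-8, -6, -4, -7, -2, 1, -3, 2, 0, 3]
v[mid]=-7<-4: swap v[2],v[3]; lo=3,mid=4 → [-8, -6, -7, -4, -2, 1, -3, 2, 0, 3]
end: lo=3, hi=3; v = [-8, -6, -7, -4, -2, 1, -3, 2, 0, 3]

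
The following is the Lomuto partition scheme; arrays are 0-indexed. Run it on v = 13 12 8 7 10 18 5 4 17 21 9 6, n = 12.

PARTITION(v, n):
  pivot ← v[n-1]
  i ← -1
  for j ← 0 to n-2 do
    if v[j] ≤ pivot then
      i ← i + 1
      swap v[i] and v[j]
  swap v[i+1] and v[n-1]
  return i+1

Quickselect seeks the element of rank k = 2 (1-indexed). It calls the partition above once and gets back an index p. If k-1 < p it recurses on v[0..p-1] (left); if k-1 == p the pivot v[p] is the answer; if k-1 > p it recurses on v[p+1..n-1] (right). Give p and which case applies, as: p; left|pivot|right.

2; left

pivot = v[11] = 6; i = -1
j=0: v[0]=13 > 6 → no swap
j=1: v[1]=12 > 6 → no swap
j=2: v[2]=8 > 6 → no swap
j=3: v[3]=7 > 6 → no swap
j=4: v[4]=10 > 6 → no swap
j=5: v[5]=18 > 6 → no swap
j=6: v[6]=5 ≤ 6 → i=0, swap v[0],v[6] → 5 12 8 7 10 18 13 4 17 21 9 6
j=7: v[7]=4 ≤ 6 → i=1, swap v[1],v[7] → 5 4 8 7 10 18 13 12 17 21 9 6
j=8: v[8]=17 > 6 → no swap
j=9: v[9]=21 > 6 → no swap
j=10: v[10]=9 > 6 → no swap
final swap v[2],v[11] → 5 4 6 7 10 18 13 12 17 21 9 8; return 2
p = 2; k-1 = 1 < 2 ⇒ left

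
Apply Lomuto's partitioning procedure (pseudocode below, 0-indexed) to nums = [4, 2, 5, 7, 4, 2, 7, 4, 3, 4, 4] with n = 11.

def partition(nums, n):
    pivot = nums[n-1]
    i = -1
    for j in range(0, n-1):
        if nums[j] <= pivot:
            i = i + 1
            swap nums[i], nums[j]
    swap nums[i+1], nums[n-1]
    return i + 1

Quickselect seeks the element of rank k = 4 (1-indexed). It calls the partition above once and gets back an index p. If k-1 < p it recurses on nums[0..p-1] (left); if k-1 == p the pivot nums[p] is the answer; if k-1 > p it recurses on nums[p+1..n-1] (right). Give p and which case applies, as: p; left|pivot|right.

7; left

pivot = nums[10] = 4; i = -1
j=0: nums[0]=4 ≤ 4 → i=0, swap nums[0],nums[0] (no change) → [4, 2, 5, 7, 4, 2, 7, 4, 3, 4, 4]
j=1: nums[1]=2 ≤ 4 → i=1, swap nums[1],nums[1] (no change) → [4, 2, 5, 7, 4, 2, 7, 4, 3, 4, 4]
j=2: nums[2]=5 > 4 → no swap
j=3: nums[3]=7 > 4 → no swap
j=4: nums[4]=4 ≤ 4 → i=2, swap nums[2],nums[4] → [4, 2, 4, 7, 5, 2, 7, 4, 3, 4, 4]
j=5: nums[5]=2 ≤ 4 → i=3, swap nums[3],nums[5] → [4, 2, 4, 2, 5, 7, 7, 4, 3, 4, 4]
j=6: nums[6]=7 > 4 → no swap
j=7: nums[7]=4 ≤ 4 → i=4, swap nums[4],nums[7] → [4, 2, 4, 2, 4, 7, 7, 5, 3, 4, 4]
j=8: nums[8]=3 ≤ 4 → i=5, swap nums[5],nums[8] → [4, 2, 4, 2, 4, 3, 7, 5, 7, 4, 4]
j=9: nums[9]=4 ≤ 4 → i=6, swap nums[6],nums[9] → [4, 2, 4, 2, 4, 3, 4, 5, 7, 7, 4]
final swap nums[7],nums[10] → [4, 2, 4, 2, 4, 3, 4, 4, 7, 7, 5]; return 7
p = 7; k-1 = 3 < 7 ⇒ left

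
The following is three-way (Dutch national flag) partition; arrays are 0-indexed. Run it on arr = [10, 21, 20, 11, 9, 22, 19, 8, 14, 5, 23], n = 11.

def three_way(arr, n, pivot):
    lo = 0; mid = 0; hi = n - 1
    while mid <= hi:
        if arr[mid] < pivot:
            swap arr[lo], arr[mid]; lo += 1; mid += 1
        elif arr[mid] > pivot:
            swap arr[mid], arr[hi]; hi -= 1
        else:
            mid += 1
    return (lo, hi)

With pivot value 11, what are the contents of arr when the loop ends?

lo=0 mid=0 hi=10
10<11: swap(0,0), lo=1 mid=1 ⇒ [10, 21, 20, 11, 9, 22, 19, 8, 14, 5, 23]
21>11: swap(1,10), hi=9 ⇒ [10, 23, 20, 11, 9, 22, 19, 8, 14, 5, 21]
23>11: swap(1,9), hi=8 ⇒ [10, 5, 20, 11, 9, 22, 19, 8, 14, 23, 21]
5<11: swap(1,1), lo=2 mid=2 ⇒ [10, 5, 20, 11, 9, 22, 19, 8, 14, 23, 21]
20>11: swap(2,8), hi=7 ⇒ [10, 5, 14, 11, 9, 22, 19, 8, 20, 23, 21]
14>11: swap(2,7), hi=6 ⇒ [10, 5, 8, 11, 9, 22, 19, 14, 20, 23, 21]
8<11: swap(2,2), lo=3 mid=3 ⇒ [10, 5, 8, 11, 9, 22, 19, 14, 20, 23, 21]
11=11: mid=4
9<11: swap(3,4), lo=4 mid=5 ⇒ [10, 5, 8, 9, 11, 22, 19, 14, 20, 23, 21]
22>11: swap(5,6), hi=5 ⇒ [10, 5, 8, 9, 11, 19, 22, 14, 20, 23, 21]
19>11: swap(5,5), hi=4 ⇒ [10, 5, 8, 9, 11, 19, 22, 14, 20, 23, 21]
done. lo=4 hi=4; arr=[10, 5, 8, 9, 11, 19, 22, 14, 20, 23, 21]

[10, 5, 8, 9, 11, 19, 22, 14, 20, 23, 21]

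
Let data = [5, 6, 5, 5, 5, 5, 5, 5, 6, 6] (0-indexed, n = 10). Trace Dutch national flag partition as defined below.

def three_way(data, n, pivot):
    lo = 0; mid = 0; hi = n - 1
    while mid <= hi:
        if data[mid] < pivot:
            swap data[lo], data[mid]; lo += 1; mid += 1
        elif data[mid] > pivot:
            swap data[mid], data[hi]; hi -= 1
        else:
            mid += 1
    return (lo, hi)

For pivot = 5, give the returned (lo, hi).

lo=0 mid=0 hi=9
5=5: mid=1
6>5: swap(1,9), hi=8 ⇒ [5, 6, 5, 5, 5, 5, 5, 5, 6, 6]
6>5: swap(1,8), hi=7 ⇒ [5, 6, 5, 5, 5, 5, 5, 5, 6, 6]
6>5: swap(1,7), hi=6 ⇒ [5, 5, 5, 5, 5, 5, 5, 6, 6, 6]
5=5: mid=2
5=5: mid=3
5=5: mid=4
5=5: mid=5
5=5: mid=6
5=5: mid=7
done. lo=0 hi=6; data=[5, 5, 5, 5, 5, 5, 5, 6, 6, 6]

(0, 6)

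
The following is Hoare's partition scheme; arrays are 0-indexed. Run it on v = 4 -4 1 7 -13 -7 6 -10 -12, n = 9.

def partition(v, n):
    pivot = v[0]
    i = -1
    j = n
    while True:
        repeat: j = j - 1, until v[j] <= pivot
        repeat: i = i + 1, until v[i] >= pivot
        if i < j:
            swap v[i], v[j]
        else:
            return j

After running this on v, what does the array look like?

-12 -4 1 -10 -13 -7 6 7 4

pivot=4
j stops at 8 (-12), i stops at 0 (4); swap ⇒ -12 -4 1 7 -13 -7 6 -10 4
j stops at 7 (-10), i stops at 3 (7); swap ⇒ -12 -4 1 -10 -13 -7 6 7 4
j stops at 5, i stops at 6; i≥j ⇒ return 5. v=-12 -4 1 -10 -13 -7 6 7 4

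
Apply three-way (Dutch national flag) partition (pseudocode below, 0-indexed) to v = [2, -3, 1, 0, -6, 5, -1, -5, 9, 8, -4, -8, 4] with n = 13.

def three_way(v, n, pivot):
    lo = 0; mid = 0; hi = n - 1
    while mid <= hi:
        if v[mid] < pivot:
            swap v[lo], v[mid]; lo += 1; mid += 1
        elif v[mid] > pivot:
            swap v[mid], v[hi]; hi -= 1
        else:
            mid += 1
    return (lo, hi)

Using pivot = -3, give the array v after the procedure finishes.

[-8, -4, -5, -6, -3, -1, 5, 9, 8, 0, 1, 4, 2]

pivot = -3; lo=0, mid=0, hi=12
v[mid]=2>-3: swap v[0],v[12]; hi=11 → [4, -3, 1, 0, -6, 5, -1, -5, 9, 8, -4, -8, 2]
v[mid]=4>-3: swap v[0],v[11]; hi=10 → [-8, -3, 1, 0, -6, 5, -1, -5, 9, 8, -4, 4, 2]
v[mid]=-8<-3: swap v[0],v[0]; lo=1,mid=1 → [-8, -3, 1, 0, -6, 5, -1, -5, 9, 8, -4, 4, 2]
v[mid]=-3=-3: mid=2
v[mid]=1>-3: swap v[2],v[10]; hi=9 → [-8, -3, -4, 0, -6, 5, -1, -5, 9, 8, 1, 4, 2]
v[mid]=-4<-3: swap v[1],v[2]; lo=2,mid=3 → [-8, -4, -3, 0, -6, 5, -1, -5, 9, 8, 1, 4, 2]
v[mid]=0>-3: swap v[3],v[9]; hi=8 → [-8, -4, -3, 8, -6, 5, -1, -5, 9, 0, 1, 4, 2]
v[mid]=8>-3: swap v[3],v[8]; hi=7 → [-8, -4, -3, 9, -6, 5, -1, -5, 8, 0, 1, 4, 2]
v[mid]=9>-3: swap v[3],v[7]; hi=6 → [-8, -4, -3, -5, -6, 5, -1, 9, 8, 0, 1, 4, 2]
v[mid]=-5<-3: swap v[2],v[3]; lo=3,mid=4 → [-8, -4, -5, -3, -6, 5, -1, 9, 8, 0, 1, 4, 2]
v[mid]=-6<-3: swap v[3],v[4]; lo=4,mid=5 → [-8, -4, -5, -6, -3, 5, -1, 9, 8, 0, 1, 4, 2]
v[mid]=5>-3: swap v[5],v[6]; hi=5 → [-8, -4, -5, -6, -3, -1, 5, 9, 8, 0, 1, 4, 2]
v[mid]=-1>-3: swap v[5],v[5]; hi=4 → [-8, -4, -5, -6, -3, -1, 5, 9, 8, 0, 1, 4, 2]
end: lo=4, hi=4; v = [-8, -4, -5, -6, -3, -1, 5, 9, 8, 0, 1, 4, 2]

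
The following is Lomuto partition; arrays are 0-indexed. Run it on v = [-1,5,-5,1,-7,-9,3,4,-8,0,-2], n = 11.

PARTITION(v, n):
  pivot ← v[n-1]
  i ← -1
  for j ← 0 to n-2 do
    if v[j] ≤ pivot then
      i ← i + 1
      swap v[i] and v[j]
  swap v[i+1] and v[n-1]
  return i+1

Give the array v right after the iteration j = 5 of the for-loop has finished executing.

pivot = v[10] = -2; i = -1
j=0: v[0]=-1 > -2 → no swap
j=1: v[1]=5 > -2 → no swap
j=2: v[2]=-5 ≤ -2 → i=0, swap v[0],v[2] → [-5,5,-1,1,-7,-9,3,4,-8,0,-2]
j=3: v[3]=1 > -2 → no swap
j=4: v[4]=-7 ≤ -2 → i=1, swap v[1],v[4] → [-5,-7,-1,1,5,-9,3,4,-8,0,-2]
j=5: v[5]=-9 ≤ -2 → i=2, swap v[2],v[5] → [-5,-7,-9,1,5,-1,3,4,-8,0,-2]
(after j=5) v = [-5,-7,-9,1,5,-1,3,4,-8,0,-2]

[-5,-7,-9,1,5,-1,3,4,-8,0,-2]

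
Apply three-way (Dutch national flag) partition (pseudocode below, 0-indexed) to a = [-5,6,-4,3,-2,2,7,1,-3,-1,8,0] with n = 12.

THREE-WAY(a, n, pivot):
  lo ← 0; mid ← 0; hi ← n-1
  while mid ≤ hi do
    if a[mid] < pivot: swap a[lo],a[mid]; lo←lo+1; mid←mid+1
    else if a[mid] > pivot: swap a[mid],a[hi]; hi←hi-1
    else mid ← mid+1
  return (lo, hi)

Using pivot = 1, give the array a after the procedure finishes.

[-5,0,-4,-1,-2,-3,1,7,2,8,3,6]

lo=0 mid=0 hi=11
-5<1: swap(0,0), lo=1 mid=1 ⇒ [-5,6,-4,3,-2,2,7,1,-3,-1,8,0]
6>1: swap(1,11), hi=10 ⇒ [-5,0,-4,3,-2,2,7,1,-3,-1,8,6]
0<1: swap(1,1), lo=2 mid=2 ⇒ [-5,0,-4,3,-2,2,7,1,-3,-1,8,6]
-4<1: swap(2,2), lo=3 mid=3 ⇒ [-5,0,-4,3,-2,2,7,1,-3,-1,8,6]
3>1: swap(3,10), hi=9 ⇒ [-5,0,-4,8,-2,2,7,1,-3,-1,3,6]
8>1: swap(3,9), hi=8 ⇒ [-5,0,-4,-1,-2,2,7,1,-3,8,3,6]
-1<1: swap(3,3), lo=4 mid=4 ⇒ [-5,0,-4,-1,-2,2,7,1,-3,8,3,6]
-2<1: swap(4,4), lo=5 mid=5 ⇒ [-5,0,-4,-1,-2,2,7,1,-3,8,3,6]
2>1: swap(5,8), hi=7 ⇒ [-5,0,-4,-1,-2,-3,7,1,2,8,3,6]
-3<1: swap(5,5), lo=6 mid=6 ⇒ [-5,0,-4,-1,-2,-3,7,1,2,8,3,6]
7>1: swap(6,7), hi=6 ⇒ [-5,0,-4,-1,-2,-3,1,7,2,8,3,6]
1=1: mid=7
done. lo=6 hi=6; a=[-5,0,-4,-1,-2,-3,1,7,2,8,3,6]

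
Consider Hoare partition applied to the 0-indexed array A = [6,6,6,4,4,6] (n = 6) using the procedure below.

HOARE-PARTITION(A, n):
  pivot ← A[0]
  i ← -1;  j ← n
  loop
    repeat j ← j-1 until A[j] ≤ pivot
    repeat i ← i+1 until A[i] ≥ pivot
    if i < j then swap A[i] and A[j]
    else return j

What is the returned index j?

2

pivot = A[0] = 6; i = -1, j = 6
j→5 (A[5]=6≤6), i→0 (A[0]=6≥6); i<j, swap → [6,6,6,4,4,6]
j→4 (A[4]=4≤6), i→1 (A[1]=6≥6); i<j, swap → [6,4,6,4,6,6]
j→3 (A[3]=4≤6), i→2 (A[2]=6≥6); i<j, swap → [6,4,4,6,6,6]
j→2, i→3; i≥j, return j=2. A = [6,4,4,6,6,6]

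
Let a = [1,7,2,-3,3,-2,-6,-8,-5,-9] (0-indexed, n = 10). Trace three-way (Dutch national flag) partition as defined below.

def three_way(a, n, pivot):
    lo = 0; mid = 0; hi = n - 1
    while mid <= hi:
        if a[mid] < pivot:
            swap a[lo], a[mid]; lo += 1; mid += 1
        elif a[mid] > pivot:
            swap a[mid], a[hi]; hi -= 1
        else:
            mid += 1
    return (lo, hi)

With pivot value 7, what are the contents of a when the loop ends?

[1,2,-3,3,-2,-6,-8,-5,-9,7]

pivot = 7; lo=0, mid=0, hi=9
a[mid]=1<7: swap a[0],a[0]; lo=1,mid=1 → [1,7,2,-3,3,-2,-6,-8,-5,-9]
a[mid]=7=7: mid=2
a[mid]=2<7: swap a[1],a[2]; lo=2,mid=3 → [1,2,7,-3,3,-2,-6,-8,-5,-9]
a[mid]=-3<7: swap a[2],a[3]; lo=3,mid=4 → [1,2,-3,7,3,-2,-6,-8,-5,-9]
a[mid]=3<7: swap a[3],a[4]; lo=4,mid=5 → [1,2,-3,3,7,-2,-6,-8,-5,-9]
a[mid]=-2<7: swap a[4],a[5]; lo=5,mid=6 → [1,2,-3,3,-2,7,-6,-8,-5,-9]
a[mid]=-6<7: swap a[5],a[6]; lo=6,mid=7 → [1,2,-3,3,-2,-6,7,-8,-5,-9]
a[mid]=-8<7: swap a[6],a[7]; lo=7,mid=8 → [1,2,-3,3,-2,-6,-8,7,-5,-9]
a[mid]=-5<7: swap a[7],a[8]; lo=8,mid=9 → [1,2,-3,3,-2,-6,-8,-5,7,-9]
a[mid]=-9<7: swap a[8],a[9]; lo=9,mid=10 → [1,2,-3,3,-2,-6,-8,-5,-9,7]
end: lo=9, hi=9; a = [1,2,-3,3,-2,-6,-8,-5,-9,7]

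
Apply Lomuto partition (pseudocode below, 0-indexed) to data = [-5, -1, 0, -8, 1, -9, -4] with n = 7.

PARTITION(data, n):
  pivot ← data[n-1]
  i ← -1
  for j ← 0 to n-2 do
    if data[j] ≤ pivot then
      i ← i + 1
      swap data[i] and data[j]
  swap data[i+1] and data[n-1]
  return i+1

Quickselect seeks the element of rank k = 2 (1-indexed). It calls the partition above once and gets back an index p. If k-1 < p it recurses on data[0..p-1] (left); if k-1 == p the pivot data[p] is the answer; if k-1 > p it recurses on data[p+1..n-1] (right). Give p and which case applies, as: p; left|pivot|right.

3; left

pivot=-4, i=-1
j=0: -5≤-4, i=0, swap(0,0) ⇒ [-5, -1, 0, -8, 1, -9, -4]
j=1: -1>-4, skip
j=2: 0>-4, skip
j=3: -8≤-4, i=1, swap(1,3) ⇒ [-5, -8, 0, -1, 1, -9, -4]
j=4: 1>-4, skip
j=5: -9≤-4, i=2, swap(2,5) ⇒ [-5, -8, -9, -1, 1, 0, -4]
swap(3,6) ⇒ [-5, -8, -9, -4, 1, 0, -1]; return 3
p = 3; k-1 = 1 < 3 ⇒ left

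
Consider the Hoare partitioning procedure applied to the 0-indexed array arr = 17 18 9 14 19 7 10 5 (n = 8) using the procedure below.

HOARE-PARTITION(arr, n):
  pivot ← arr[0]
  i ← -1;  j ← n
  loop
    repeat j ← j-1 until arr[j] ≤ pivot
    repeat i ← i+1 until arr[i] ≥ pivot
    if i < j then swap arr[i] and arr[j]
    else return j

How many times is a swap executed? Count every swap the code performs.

3

pivot = arr[0] = 17; i = -1, j = 8
j→7 (arr[7]=5≤17), i→0 (arr[0]=17≥17); i<j, swap → 5 18 9 14 19 7 10 17
j→6 (arr[6]=10≤17), i→1 (arr[1]=18≥17); i<j, swap → 5 10 9 14 19 7 18 17
j→5 (arr[5]=7≤17), i→4 (arr[4]=19≥17); i<j, swap → 5 10 9 14 7 19 18 17
j→4, i→5; i≥j, return j=4. arr = 5 10 9 14 7 19 18 17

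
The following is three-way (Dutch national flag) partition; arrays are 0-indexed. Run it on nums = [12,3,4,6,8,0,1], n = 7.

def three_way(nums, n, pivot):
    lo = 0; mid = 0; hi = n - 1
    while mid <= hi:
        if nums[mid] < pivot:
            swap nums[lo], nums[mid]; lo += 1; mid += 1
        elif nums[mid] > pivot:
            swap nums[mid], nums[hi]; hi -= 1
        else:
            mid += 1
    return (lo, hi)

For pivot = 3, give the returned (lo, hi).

(2, 2)

lo=0 mid=0 hi=6
12>3: swap(0,6), hi=5 ⇒ [1,3,4,6,8,0,12]
1<3: swap(0,0), lo=1 mid=1 ⇒ [1,3,4,6,8,0,12]
3=3: mid=2
4>3: swap(2,5), hi=4 ⇒ [1,3,0,6,8,4,12]
0<3: swap(1,2), lo=2 mid=3 ⇒ [1,0,3,6,8,4,12]
6>3: swap(3,4), hi=3 ⇒ [1,0,3,8,6,4,12]
8>3: swap(3,3), hi=2 ⇒ [1,0,3,8,6,4,12]
done. lo=2 hi=2; nums=[1,0,3,8,6,4,12]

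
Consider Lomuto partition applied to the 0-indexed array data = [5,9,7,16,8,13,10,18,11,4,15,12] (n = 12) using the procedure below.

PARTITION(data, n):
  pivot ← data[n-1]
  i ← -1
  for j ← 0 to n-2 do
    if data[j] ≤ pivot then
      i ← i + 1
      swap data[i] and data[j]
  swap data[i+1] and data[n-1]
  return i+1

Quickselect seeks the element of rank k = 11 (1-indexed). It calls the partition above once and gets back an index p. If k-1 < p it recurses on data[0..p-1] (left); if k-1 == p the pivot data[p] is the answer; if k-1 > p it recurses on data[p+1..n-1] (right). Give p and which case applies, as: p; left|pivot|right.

7; right

pivot = data[11] = 12; i = -1
j=0: data[0]=5 ≤ 12 → i=0, swap data[0],data[0] (no change) → [5,9,7,16,8,13,10,18,11,4,15,12]
j=1: data[1]=9 ≤ 12 → i=1, swap data[1],data[1] (no change) → [5,9,7,16,8,13,10,18,11,4,15,12]
j=2: data[2]=7 ≤ 12 → i=2, swap data[2],data[2] (no change) → [5,9,7,16,8,13,10,18,11,4,15,12]
j=3: data[3]=16 > 12 → no swap
j=4: data[4]=8 ≤ 12 → i=3, swap data[3],data[4] → [5,9,7,8,16,13,10,18,11,4,15,12]
j=5: data[5]=13 > 12 → no swap
j=6: data[6]=10 ≤ 12 → i=4, swap data[4],data[6] → [5,9,7,8,10,13,16,18,11,4,15,12]
j=7: data[7]=18 > 12 → no swap
j=8: data[8]=11 ≤ 12 → i=5, swap data[5],data[8] → [5,9,7,8,10,11,16,18,13,4,15,12]
j=9: data[9]=4 ≤ 12 → i=6, swap data[6],data[9] → [5,9,7,8,10,11,4,18,13,16,15,12]
j=10: data[10]=15 > 12 → no swap
final swap data[7],data[11] → [5,9,7,8,10,11,4,12,13,16,15,18]; return 7
p = 7; k-1 = 10 > 7 ⇒ right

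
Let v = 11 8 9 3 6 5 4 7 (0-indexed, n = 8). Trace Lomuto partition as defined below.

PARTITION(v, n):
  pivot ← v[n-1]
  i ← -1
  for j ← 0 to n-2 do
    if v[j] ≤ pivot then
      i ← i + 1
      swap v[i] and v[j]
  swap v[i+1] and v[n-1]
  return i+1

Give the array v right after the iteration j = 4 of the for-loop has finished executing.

3 6 9 11 8 5 4 7

pivot=7, i=-1
j=0: 11>7, skip
j=1: 8>7, skip
j=2: 9>7, skip
j=3: 3≤7, i=0, swap(0,3) ⇒ 3 8 9 11 6 5 4 7
j=4: 6≤7, i=1, swap(1,4) ⇒ 3 6 9 11 8 5 4 7
(after j=4) v = 3 6 9 11 8 5 4 7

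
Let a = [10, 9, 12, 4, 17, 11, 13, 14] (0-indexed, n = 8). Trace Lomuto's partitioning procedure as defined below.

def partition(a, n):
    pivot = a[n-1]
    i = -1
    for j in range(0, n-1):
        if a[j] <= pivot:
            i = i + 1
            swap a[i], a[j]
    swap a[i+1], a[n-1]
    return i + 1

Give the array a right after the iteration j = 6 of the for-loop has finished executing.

[10, 9, 12, 4, 11, 13, 17, 14]

pivot = a[7] = 14; i = -1
j=0: a[0]=10 ≤ 14 → i=0, swap a[0],a[0] (no change) → [10, 9, 12, 4, 17, 11, 13, 14]
j=1: a[1]=9 ≤ 14 → i=1, swap a[1],a[1] (no change) → [10, 9, 12, 4, 17, 11, 13, 14]
j=2: a[2]=12 ≤ 14 → i=2, swap a[2],a[2] (no change) → [10, 9, 12, 4, 17, 11, 13, 14]
j=3: a[3]=4 ≤ 14 → i=3, swap a[3],a[3] (no change) → [10, 9, 12, 4, 17, 11, 13, 14]
j=4: a[4]=17 > 14 → no swap
j=5: a[5]=11 ≤ 14 → i=4, swap a[4],a[5] → [10, 9, 12, 4, 11, 17, 13, 14]
j=6: a[6]=13 ≤ 14 → i=5, swap a[5],a[6] → [10, 9, 12, 4, 11, 13, 17, 14]
(after j=6) a = [10, 9, 12, 4, 11, 13, 17, 14]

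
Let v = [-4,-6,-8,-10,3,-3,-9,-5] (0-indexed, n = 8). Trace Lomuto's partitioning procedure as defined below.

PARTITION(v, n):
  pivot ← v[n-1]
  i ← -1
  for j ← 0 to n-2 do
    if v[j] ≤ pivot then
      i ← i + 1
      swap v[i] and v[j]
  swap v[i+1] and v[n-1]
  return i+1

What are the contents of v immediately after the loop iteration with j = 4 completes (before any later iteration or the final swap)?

pivot=-5, i=-1
j=0: -4>-5, skip
j=1: -6≤-5, i=0, swap(0,1) ⇒ [-6,-4,-8,-10,3,-3,-9,-5]
j=2: -8≤-5, i=1, swap(1,2) ⇒ [-6,-8,-4,-10,3,-3,-9,-5]
j=3: -10≤-5, i=2, swap(2,3) ⇒ [-6,-8,-10,-4,3,-3,-9,-5]
j=4: 3>-5, skip
(after j=4) v = [-6,-8,-10,-4,3,-3,-9,-5]

[-6,-8,-10,-4,3,-3,-9,-5]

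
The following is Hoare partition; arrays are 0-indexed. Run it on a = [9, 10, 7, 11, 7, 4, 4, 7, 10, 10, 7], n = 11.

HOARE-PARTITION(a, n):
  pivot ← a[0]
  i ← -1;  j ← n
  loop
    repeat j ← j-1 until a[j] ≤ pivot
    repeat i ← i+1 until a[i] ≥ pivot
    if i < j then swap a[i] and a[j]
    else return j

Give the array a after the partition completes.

[7, 7, 7, 4, 7, 4, 11, 10, 10, 10, 9]

pivot=9
j stops at 10 (7), i stops at 0 (9); swap ⇒ [7, 10, 7, 11, 7, 4, 4, 7, 10, 10, 9]
j stops at 7 (7), i stops at 1 (10); swap ⇒ [7, 7, 7, 11, 7, 4, 4, 10, 10, 10, 9]
j stops at 6 (4), i stops at 3 (11); swap ⇒ [7, 7, 7, 4, 7, 4, 11, 10, 10, 10, 9]
j stops at 5, i stops at 6; i≥j ⇒ return 5. a=[7, 7, 7, 4, 7, 4, 11, 10, 10, 10, 9]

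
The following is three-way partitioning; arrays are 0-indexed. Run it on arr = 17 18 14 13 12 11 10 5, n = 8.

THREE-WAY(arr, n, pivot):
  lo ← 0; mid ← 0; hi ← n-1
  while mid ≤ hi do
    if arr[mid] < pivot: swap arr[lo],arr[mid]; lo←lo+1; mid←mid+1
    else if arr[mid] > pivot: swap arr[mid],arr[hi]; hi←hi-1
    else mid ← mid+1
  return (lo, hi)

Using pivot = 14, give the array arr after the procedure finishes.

lo=0 mid=0 hi=7
17>14: swap(0,7), hi=6 ⇒ 5 18 14 13 12 11 10 17
5<14: swap(0,0), lo=1 mid=1 ⇒ 5 18 14 13 12 11 10 17
18>14: swap(1,6), hi=5 ⇒ 5 10 14 13 12 11 18 17
10<14: swap(1,1), lo=2 mid=2 ⇒ 5 10 14 13 12 11 18 17
14=14: mid=3
13<14: swap(2,3), lo=3 mid=4 ⇒ 5 10 13 14 12 11 18 17
12<14: swap(3,4), lo=4 mid=5 ⇒ 5 10 13 12 14 11 18 17
11<14: swap(4,5), lo=5 mid=6 ⇒ 5 10 13 12 11 14 18 17
done. lo=5 hi=5; arr=5 10 13 12 11 14 18 17

5 10 13 12 11 14 18 17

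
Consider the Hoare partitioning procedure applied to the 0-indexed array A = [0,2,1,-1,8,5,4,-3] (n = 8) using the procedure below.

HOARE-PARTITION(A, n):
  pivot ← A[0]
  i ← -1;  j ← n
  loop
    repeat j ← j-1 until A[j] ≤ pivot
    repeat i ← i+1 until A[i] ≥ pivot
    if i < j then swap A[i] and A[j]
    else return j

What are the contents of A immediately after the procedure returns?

[-3,-1,1,2,8,5,4,0]

pivot=0
j stops at 7 (-3), i stops at 0 (0); swap ⇒ [-3,2,1,-1,8,5,4,0]
j stops at 3 (-1), i stops at 1 (2); swap ⇒ [-3,-1,1,2,8,5,4,0]
j stops at 1, i stops at 2; i≥j ⇒ return 1. A=[-3,-1,1,2,8,5,4,0]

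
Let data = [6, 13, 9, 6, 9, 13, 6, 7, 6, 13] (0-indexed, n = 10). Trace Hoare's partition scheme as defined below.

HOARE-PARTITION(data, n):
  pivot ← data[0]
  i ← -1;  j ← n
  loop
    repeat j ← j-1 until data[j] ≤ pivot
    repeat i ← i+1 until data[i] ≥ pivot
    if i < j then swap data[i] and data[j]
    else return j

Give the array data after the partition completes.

[6, 6, 6, 9, 9, 13, 13, 7, 6, 13]

pivot=6
j stops at 8 (6), i stops at 0 (6); swap ⇒ [6, 13, 9, 6, 9, 13, 6, 7, 6, 13]
j stops at 6 (6), i stops at 1 (13); swap ⇒ [6, 6, 9, 6, 9, 13, 13, 7, 6, 13]
j stops at 3 (6), i stops at 2 (9); swap ⇒ [6, 6, 6, 9, 9, 13, 13, 7, 6, 13]
j stops at 2, i stops at 3; i≥j ⇒ return 2. data=[6, 6, 6, 9, 9, 13, 13, 7, 6, 13]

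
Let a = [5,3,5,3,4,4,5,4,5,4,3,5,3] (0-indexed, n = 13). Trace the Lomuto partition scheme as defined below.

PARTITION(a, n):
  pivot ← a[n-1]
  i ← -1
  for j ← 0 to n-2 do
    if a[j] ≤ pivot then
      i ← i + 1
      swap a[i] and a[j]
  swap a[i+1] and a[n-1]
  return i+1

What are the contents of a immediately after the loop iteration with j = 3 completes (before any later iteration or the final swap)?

[3,3,5,5,4,4,5,4,5,4,3,5,3]

pivot = a[12] = 3; i = -1
j=0: a[0]=5 > 3 → no swap
j=1: a[1]=3 ≤ 3 → i=0, swap a[0],a[1] → [3,5,5,3,4,4,5,4,5,4,3,5,3]
j=2: a[2]=5 > 3 → no swap
j=3: a[3]=3 ≤ 3 → i=1, swap a[1],a[3] → [3,3,5,5,4,4,5,4,5,4,3,5,3]
(after j=3) a = [3,3,5,5,4,4,5,4,5,4,3,5,3]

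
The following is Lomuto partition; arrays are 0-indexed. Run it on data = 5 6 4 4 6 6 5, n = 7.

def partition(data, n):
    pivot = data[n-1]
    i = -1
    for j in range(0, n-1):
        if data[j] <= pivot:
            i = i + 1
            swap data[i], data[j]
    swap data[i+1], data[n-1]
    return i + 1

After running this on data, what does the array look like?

5 4 4 5 6 6 6

pivot = data[6] = 5; i = -1
j=0: data[0]=5 ≤ 5 → i=0, swap data[0],data[0] (no change) → 5 6 4 4 6 6 5
j=1: data[1]=6 > 5 → no swap
j=2: data[2]=4 ≤ 5 → i=1, swap data[1],data[2] → 5 4 6 4 6 6 5
j=3: data[3]=4 ≤ 5 → i=2, swap data[2],data[3] → 5 4 4 6 6 6 5
j=4: data[4]=6 > 5 → no swap
j=5: data[5]=6 > 5 → no swap
final swap data[3],data[6] → 5 4 4 5 6 6 6; return 3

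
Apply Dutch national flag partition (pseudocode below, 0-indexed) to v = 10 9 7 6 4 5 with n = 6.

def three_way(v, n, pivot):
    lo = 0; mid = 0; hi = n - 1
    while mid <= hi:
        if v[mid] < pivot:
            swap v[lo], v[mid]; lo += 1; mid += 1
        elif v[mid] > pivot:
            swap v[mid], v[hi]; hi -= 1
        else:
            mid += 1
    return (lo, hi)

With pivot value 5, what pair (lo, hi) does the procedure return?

(1, 1)

pivot = 5; lo=0, mid=0, hi=5
v[mid]=10>5: swap v[0],v[5]; hi=4 → 5 9 7 6 4 10
v[mid]=5=5: mid=1
v[mid]=9>5: swap v[1],v[4]; hi=3 → 5 4 7 6 9 10
v[mid]=4<5: swap v[0],v[1]; lo=1,mid=2 → 4 5 7 6 9 10
v[mid]=7>5: swap v[2],v[3]; hi=2 → 4 5 6 7 9 10
v[mid]=6>5: swap v[2],v[2]; hi=1 → 4 5 6 7 9 10
end: lo=1, hi=1; v = 4 5 6 7 9 10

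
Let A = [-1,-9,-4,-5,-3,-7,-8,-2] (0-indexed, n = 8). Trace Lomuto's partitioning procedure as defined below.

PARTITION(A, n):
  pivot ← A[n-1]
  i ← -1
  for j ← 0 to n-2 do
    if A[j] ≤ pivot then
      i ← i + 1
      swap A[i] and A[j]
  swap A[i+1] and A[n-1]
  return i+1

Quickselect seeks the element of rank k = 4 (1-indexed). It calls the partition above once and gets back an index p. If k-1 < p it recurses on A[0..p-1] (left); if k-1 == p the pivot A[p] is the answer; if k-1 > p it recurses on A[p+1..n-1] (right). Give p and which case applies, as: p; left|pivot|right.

6; left

pivot = A[7] = -2; i = -1
j=0: A[0]=-1 > -2 → no swap
j=1: A[1]=-9 ≤ -2 → i=0, swap A[0],A[1] → [-9,-1,-4,-5,-3,-7,-8,-2]
j=2: A[2]=-4 ≤ -2 → i=1, swap A[1],A[2] → [-9,-4,-1,-5,-3,-7,-8,-2]
j=3: A[3]=-5 ≤ -2 → i=2, swap A[2],A[3] → [-9,-4,-5,-1,-3,-7,-8,-2]
j=4: A[4]=-3 ≤ -2 → i=3, swap A[3],A[4] → [-9,-4,-5,-3,-1,-7,-8,-2]
j=5: A[5]=-7 ≤ -2 → i=4, swap A[4],A[5] → [-9,-4,-5,-3,-7,-1,-8,-2]
j=6: A[6]=-8 ≤ -2 → i=5, swap A[5],A[6] → [-9,-4,-5,-3,-7,-8,-1,-2]
final swap A[6],A[7] → [-9,-4,-5,-3,-7,-8,-2,-1]; return 6
p = 6; k-1 = 3 < 6 ⇒ left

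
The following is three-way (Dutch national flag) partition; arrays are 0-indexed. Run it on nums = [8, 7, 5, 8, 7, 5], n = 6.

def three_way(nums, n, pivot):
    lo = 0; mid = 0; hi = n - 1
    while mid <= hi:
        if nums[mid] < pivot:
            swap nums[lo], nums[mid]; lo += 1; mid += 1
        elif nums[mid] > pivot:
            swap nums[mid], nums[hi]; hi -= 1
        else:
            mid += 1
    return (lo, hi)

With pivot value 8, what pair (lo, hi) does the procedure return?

pivot = 8; lo=0, mid=0, hi=5
nums[mid]=8=8: mid=1
nums[mid]=7<8: swap nums[0],nums[1]; lo=1,mid=2 → [7, 8, 5, 8, 7, 5]
nums[mid]=5<8: swap nums[1],nums[2]; lo=2,mid=3 → [7, 5, 8, 8, 7, 5]
nums[mid]=8=8: mid=4
nums[mid]=7<8: swap nums[2],nums[4]; lo=3,mid=5 → [7, 5, 7, 8, 8, 5]
nums[mid]=5<8: swap nums[3],nums[5]; lo=4,mid=6 → [7, 5, 7, 5, 8, 8]
end: lo=4, hi=5; nums = [7, 5, 7, 5, 8, 8]

(4, 5)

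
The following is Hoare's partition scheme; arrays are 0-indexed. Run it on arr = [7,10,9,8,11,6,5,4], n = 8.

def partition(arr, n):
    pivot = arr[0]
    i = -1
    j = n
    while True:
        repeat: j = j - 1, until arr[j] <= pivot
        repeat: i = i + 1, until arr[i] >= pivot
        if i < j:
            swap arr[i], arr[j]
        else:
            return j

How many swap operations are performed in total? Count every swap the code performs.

pivot = arr[0] = 7; i = -1, j = 8
j→7 (arr[7]=4≤7), i→0 (arr[0]=7≥7); i<j, swap → [4,10,9,8,11,6,5,7]
j→6 (arr[6]=5≤7), i→1 (arr[1]=10≥7); i<j, swap → [4,5,9,8,11,6,10,7]
j→5 (arr[5]=6≤7), i→2 (arr[2]=9≥7); i<j, swap → [4,5,6,8,11,9,10,7]
j→2, i→3; i≥j, return j=2. arr = [4,5,6,8,11,9,10,7]

3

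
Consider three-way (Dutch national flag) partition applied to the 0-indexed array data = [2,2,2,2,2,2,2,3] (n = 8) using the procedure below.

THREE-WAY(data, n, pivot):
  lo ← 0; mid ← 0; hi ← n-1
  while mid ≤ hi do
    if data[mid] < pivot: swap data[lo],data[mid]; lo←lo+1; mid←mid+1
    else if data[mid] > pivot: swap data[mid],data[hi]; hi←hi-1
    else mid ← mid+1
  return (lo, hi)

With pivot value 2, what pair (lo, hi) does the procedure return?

pivot = 2; lo=0, mid=0, hi=7
data[mid]=2=2: mid=1
data[mid]=2=2: mid=2
data[mid]=2=2: mid=3
data[mid]=2=2: mid=4
data[mid]=2=2: mid=5
data[mid]=2=2: mid=6
data[mid]=2=2: mid=7
data[mid]=3>2: swap data[7],data[7]; hi=6 → [2,2,2,2,2,2,2,3]
end: lo=0, hi=6; data = [2,2,2,2,2,2,2,3]

(0, 6)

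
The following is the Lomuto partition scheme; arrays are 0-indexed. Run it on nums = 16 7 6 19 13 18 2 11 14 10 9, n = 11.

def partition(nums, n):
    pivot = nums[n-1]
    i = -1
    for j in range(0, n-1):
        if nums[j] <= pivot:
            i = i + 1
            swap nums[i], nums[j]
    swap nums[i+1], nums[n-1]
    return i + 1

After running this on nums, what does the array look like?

7 6 2 9 13 18 16 11 14 10 19

pivot=9, i=-1
j=0: 16>9, skip
j=1: 7≤9, i=0, swap(0,1) ⇒ 7 16 6 19 13 18 2 11 14 10 9
j=2: 6≤9, i=1, swap(1,2) ⇒ 7 6 16 19 13 18 2 11 14 10 9
j=3: 19>9, skip
j=4: 13>9, skip
j=5: 18>9, skip
j=6: 2≤9, i=2, swap(2,6) ⇒ 7 6 2 19 13 18 16 11 14 10 9
j=7: 11>9, skip
j=8: 14>9, skip
j=9: 10>9, skip
swap(3,10) ⇒ 7 6 2 9 13 18 16 11 14 10 19; return 3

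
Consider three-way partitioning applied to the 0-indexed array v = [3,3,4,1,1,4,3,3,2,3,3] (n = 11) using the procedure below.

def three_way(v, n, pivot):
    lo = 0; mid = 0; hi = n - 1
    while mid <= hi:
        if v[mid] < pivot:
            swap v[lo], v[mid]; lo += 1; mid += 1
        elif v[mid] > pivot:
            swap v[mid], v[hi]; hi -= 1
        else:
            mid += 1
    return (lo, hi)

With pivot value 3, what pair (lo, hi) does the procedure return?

lo=0 mid=0 hi=10
3=3: mid=1
3=3: mid=2
4>3: swap(2,10), hi=9 ⇒ [3,3,3,1,1,4,3,3,2,3,4]
3=3: mid=3
1<3: swap(0,3), lo=1 mid=4 ⇒ [1,3,3,3,1,4,3,3,2,3,4]
1<3: swap(1,4), lo=2 mid=5 ⇒ [1,1,3,3,3,4,3,3,2,3,4]
4>3: swap(5,9), hi=8 ⇒ [1,1,3,3,3,3,3,3,2,4,4]
3=3: mid=6
3=3: mid=7
3=3: mid=8
2<3: swap(2,8), lo=3 mid=9 ⇒ [1,1,2,3,3,3,3,3,3,4,4]
done. lo=3 hi=8; v=[1,1,2,3,3,3,3,3,3,4,4]

(3, 8)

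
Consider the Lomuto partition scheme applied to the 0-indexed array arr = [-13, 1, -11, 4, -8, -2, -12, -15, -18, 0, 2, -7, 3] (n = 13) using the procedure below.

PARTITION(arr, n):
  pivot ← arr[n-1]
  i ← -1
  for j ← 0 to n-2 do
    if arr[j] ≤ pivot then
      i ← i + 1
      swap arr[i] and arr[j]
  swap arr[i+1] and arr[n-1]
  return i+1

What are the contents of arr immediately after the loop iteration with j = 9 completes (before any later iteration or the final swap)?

pivot=3, i=-1
j=0: -13≤3, i=0, swap(0,0) ⇒ [-13, 1, -11, 4, -8, -2, -12, -15, -18, 0, 2, -7, 3]
j=1: 1≤3, i=1, swap(1,1) ⇒ [-13, 1, -11, 4, -8, -2, -12, -15, -18, 0, 2, -7, 3]
j=2: -11≤3, i=2, swap(2,2) ⇒ [-13, 1, -11, 4, -8, -2, -12, -15, -18, 0, 2, -7, 3]
j=3: 4>3, skip
j=4: -8≤3, i=3, swap(3,4) ⇒ [-13, 1, -11, -8, 4, -2, -12, -15, -18, 0, 2, -7, 3]
j=5: -2≤3, i=4, swap(4,5) ⇒ [-13, 1, -11, -8, -2, 4, -12, -15, -18, 0, 2, -7, 3]
j=6: -12≤3, i=5, swap(5,6) ⇒ [-13, 1, -11, -8, -2, -12, 4, -15, -18, 0, 2, -7, 3]
j=7: -15≤3, i=6, swap(6,7) ⇒ [-13, 1, -11, -8, -2, -12, -15, 4, -18, 0, 2, -7, 3]
j=8: -18≤3, i=7, swap(7,8) ⇒ [-13, 1, -11, -8, -2, -12, -15, -18, 4, 0, 2, -7, 3]
j=9: 0≤3, i=8, swap(8,9) ⇒ [-13, 1, -11, -8, -2, -12, -15, -18, 0, 4, 2, -7, 3]
(after j=9) arr = [-13, 1, -11, -8, -2, -12, -15, -18, 0, 4, 2, -7, 3]

[-13, 1, -11, -8, -2, -12, -15, -18, 0, 4, 2, -7, 3]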